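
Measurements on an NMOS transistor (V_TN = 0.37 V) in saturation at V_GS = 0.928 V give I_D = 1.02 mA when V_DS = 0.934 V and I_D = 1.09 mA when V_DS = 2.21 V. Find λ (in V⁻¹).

λ = 0.0566 V⁻¹

With V_GS fixed, I_D ∝ (1 + λ V_DS) in saturation, so I_D2/I_D1 = (1 + λ V_DS2)/(1 + λ V_DS1).
1.09/1.02 = 1.069 = (1 + 2.21 λ)/(1 + 0.934 λ).
Solving: λ (I_D1 V_DS2 − I_D2 V_DS1) = I_D2 − I_D1, so λ = (1.09 − 1.02) / (1.02 × 2.21 − 1.09 × 0.934) = 0.07 / 1.24 = 0.0566 V⁻¹.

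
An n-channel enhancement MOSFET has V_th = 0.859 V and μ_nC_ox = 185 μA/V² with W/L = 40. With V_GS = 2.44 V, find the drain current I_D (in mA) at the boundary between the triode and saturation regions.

I_D = 9.25 mA

At the boundary V_DS = V_ov = V_GS − V_th = 2.44 − 0.859 = 1.58 V.
k_n = μ_nC_ox · (W/L) = 7.4 mA/V².
I_D = ½ k_n V_ov² = 0.5 × 7.4 × 1.58² = 9.25 mA.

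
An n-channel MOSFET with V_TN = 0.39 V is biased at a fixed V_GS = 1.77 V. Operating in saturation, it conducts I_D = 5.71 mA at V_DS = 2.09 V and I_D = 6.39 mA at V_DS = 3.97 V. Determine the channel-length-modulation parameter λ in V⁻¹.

With V_GS fixed, I_D ∝ (1 + λ V_DS) in saturation, so I_D2/I_D1 = (1 + λ V_DS2)/(1 + λ V_DS1).
6.39/5.71 = 1.119 = (1 + 3.97 λ)/(1 + 2.09 λ).
Solving: λ (I_D1 V_DS2 − I_D2 V_DS1) = I_D2 − I_D1, so λ = (6.39 − 5.71) / (5.71 × 3.97 − 6.39 × 2.09) = 0.68 / 9.31 = 0.073 V⁻¹.

λ = 0.0730 V⁻¹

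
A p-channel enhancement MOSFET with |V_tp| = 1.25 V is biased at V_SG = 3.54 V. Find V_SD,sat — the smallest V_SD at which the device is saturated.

The boundary between triode and saturation is V_SD = V_SG − |V_tp| = V_ov.
V_ov = 3.54 − 1.25 = 2.29 V.

V_SD,sat = 2.29 V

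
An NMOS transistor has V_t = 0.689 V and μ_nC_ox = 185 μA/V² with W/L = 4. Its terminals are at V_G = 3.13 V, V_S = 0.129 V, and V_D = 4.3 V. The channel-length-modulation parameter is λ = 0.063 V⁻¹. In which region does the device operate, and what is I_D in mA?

V_GS = V_G − V_S = 3.13 − 0.129 = 3 V; V_DS = V_D − V_S = 4.3 − 0.129 = 4.17 V.
k_n = μ_nC_ox · (W/L) = 0.74 mA/V².
V_ov = V_GS − V_t = 3 − 0.689 = 2.31 V.
Since V_DS = 4.17 V ≥ V_ov = 2.31 V, the device is in saturation.
I_D = ½ k_n V_ov² (1 + λ V_DS) = 0.5 × 0.74 × 2.31² × (1 + 0.063 × 4.17) = 2.5 mA.

Saturation; I_D = 2.50 mA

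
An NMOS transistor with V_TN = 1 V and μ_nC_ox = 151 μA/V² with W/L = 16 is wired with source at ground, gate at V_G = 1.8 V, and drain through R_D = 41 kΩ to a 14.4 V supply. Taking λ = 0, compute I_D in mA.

V_GS = V_G = 1.8 V, so V_ov = 1.8 − 1 = 0.8 V.
k_n = μ_nC_ox · (W/L) = 2.416 mA/V².
Assume saturation: I_D = ½ k_n V_ov² = 0.5 × 2.416 × 0.8² = 0.773 mA, giving V_DS = V_DD − I_D R_D = 14.4 − 0.773 × 41 = -17.3 V.
But -17.3 V < V_ov = 0.8 V, so the device is actually in triode.
In triode I_D = k_n[V_ov V_DS − ½ V_DS²] and I_D = (V_DD − V_DS)/R_D. Equating: 49.5 V_DS² − 80.24 V_DS + 14.4 = 0, giving V_DS = 0.206 V (the root below V_ov).
I_D = (14.4 − 0.206) / 41 = 0.346 mA.

I_D = 0.346 mA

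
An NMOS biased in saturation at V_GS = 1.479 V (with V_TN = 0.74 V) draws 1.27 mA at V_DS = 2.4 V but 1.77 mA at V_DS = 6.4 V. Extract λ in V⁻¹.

With V_GS fixed, I_D ∝ (1 + λ V_DS) in saturation, so I_D2/I_D1 = (1 + λ V_DS2)/(1 + λ V_DS1).
1.77/1.27 = 1.394 = (1 + 6.4 λ)/(1 + 2.4 λ).
Solving: λ (I_D1 V_DS2 − I_D2 V_DS1) = I_D2 − I_D1, so λ = (1.77 − 1.27) / (1.27 × 6.4 − 1.77 × 2.4) = 0.5 / 3.88 = 0.129 V⁻¹.

λ = 0.129 V⁻¹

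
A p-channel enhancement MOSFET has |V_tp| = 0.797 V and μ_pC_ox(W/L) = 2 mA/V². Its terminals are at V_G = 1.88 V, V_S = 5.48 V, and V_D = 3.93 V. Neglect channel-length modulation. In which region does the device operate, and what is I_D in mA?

V_SG = V_S − V_G = 5.48 − 1.88 = 3.6 V; V_SD = V_S − V_D = 5.48 − 3.93 = 1.55 V.
V_ov = V_SG − |V_tp| = 3.6 − 0.797 = 2.8 V.
Since V_SD = 1.55 V < V_ov = 2.8 V, the device is in the triode region.
I_D = k_p [V_ov · V_SD − ½ V_SD²] = 2 × [2.8 × 1.55 − 0.5 × 1.55²] = 6.29 mA.

Triode; I_D = 6.29 mA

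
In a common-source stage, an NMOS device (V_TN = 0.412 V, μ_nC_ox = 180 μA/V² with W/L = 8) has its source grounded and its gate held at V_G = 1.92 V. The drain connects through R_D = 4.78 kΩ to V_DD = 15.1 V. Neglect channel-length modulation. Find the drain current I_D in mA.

V_GS = V_G = 1.92 V, so V_ov = 1.92 − 0.412 = 1.51 V.
k_n = μ_nC_ox · (W/L) = 1.44 mA/V².
Assume saturation: I_D = ½ k_n V_ov² = 0.5 × 1.44 × 1.51² = 1.64 mA, giving V_DS = V_DD − I_D R_D = 15.1 − 1.64 × 4.78 = 7.27 V.
V_DS = 7.27 V ≥ V_ov = 1.51 V, confirming saturation.

I_D = 1.64 mA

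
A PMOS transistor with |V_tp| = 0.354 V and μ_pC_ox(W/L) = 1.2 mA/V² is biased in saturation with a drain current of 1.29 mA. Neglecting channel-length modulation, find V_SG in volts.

In saturation I_D = ½ k_p (V_SG − |V_tp|)², so V_SG − |V_tp| = √(2 I_D / k_p) = √(2 × 1.29 / 1.2) = 1.47 V.
V_SG = 0.354 + 1.47 = 1.82 V.

V_SG = 1.82 V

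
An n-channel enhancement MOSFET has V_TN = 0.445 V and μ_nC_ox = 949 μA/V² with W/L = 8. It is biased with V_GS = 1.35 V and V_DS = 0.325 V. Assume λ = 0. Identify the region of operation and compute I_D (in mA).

Triode; I_D = 1.83 mA

k_n = μ_nC_ox · (W/L) = 7.592 mA/V².
V_ov = V_GS − V_TN = 1.35 − 0.445 = 0.905 V.
Since V_DS = 0.325 V < V_ov = 0.905 V, the device is in the triode region.
I_D = k_n [V_ov · V_DS − ½ V_DS²] = 7.592 × [0.905 × 0.325 − 0.5 × 0.325²] = 1.83 mA.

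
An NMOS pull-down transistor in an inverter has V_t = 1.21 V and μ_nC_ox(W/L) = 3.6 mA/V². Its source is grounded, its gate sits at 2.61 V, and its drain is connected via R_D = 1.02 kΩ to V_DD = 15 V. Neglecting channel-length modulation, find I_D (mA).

V_GS = V_G = 2.61 V, so V_ov = 2.61 − 1.21 = 1.4 V.
Assume saturation: I_D = ½ k_n V_ov² = 0.5 × 3.6 × 1.4² = 3.53 mA, giving V_DS = V_DD − I_D R_D = 15 − 3.53 × 1.02 = 11.4 V.
V_DS = 11.4 V ≥ V_ov = 1.4 V, confirming saturation.

I_D = 3.53 mA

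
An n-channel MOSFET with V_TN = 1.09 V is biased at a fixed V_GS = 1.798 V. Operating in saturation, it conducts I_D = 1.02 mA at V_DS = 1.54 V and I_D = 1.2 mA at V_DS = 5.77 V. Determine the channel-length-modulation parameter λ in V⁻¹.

λ = 0.0446 V⁻¹

With V_GS fixed, I_D ∝ (1 + λ V_DS) in saturation, so I_D2/I_D1 = (1 + λ V_DS2)/(1 + λ V_DS1).
1.2/1.02 = 1.176 = (1 + 5.77 λ)/(1 + 1.54 λ).
Solving: λ (I_D1 V_DS2 − I_D2 V_DS1) = I_D2 − I_D1, so λ = (1.2 − 1.02) / (1.02 × 5.77 − 1.2 × 1.54) = 0.18 / 4.04 = 0.0446 V⁻¹.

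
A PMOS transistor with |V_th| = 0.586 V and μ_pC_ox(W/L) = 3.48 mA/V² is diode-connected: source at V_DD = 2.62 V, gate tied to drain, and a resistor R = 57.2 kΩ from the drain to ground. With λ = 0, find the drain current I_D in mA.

With gate tied to drain, V_SG = V_SD ≥ V_SG − |V_th|, so the device is in saturation.
KCL at the drain: ½ k_p (V_SG − |V_th|)² = (V_DD − V_SG)/R.
Let x = V_SG − 0.586. Then 99.5 x² + x − 2.034 = 0, giving x = 0.138 V (positive root), so V_SG = 0.724 V.
I_D = (V_DD − V_SG)/R = (2.62 − 0.724) / 57.2 = 0.0331 mA.

I_D = 0.0331 mA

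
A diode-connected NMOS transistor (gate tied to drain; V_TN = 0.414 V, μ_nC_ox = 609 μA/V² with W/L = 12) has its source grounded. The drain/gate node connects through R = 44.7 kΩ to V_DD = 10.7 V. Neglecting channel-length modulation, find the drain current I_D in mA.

With gate tied to drain, V_GS = V_DS ≥ V_GS − V_TN, so the device is in saturation.
k_n = μ_nC_ox · (W/L) = 7.308 mA/V².
KCL at the drain: ½ k_n (V_GS − V_TN)² = (V_DD − V_GS)/R.
Let x = V_GS − 0.414. Then 163 x² + x − 10.29 = 0, giving x = 0.248 V (positive root), so V_GS = 0.662 V.
I_D = (V_DD − V_GS)/R = (10.7 − 0.662) / 44.7 = 0.225 mA.

I_D = 0.225 mA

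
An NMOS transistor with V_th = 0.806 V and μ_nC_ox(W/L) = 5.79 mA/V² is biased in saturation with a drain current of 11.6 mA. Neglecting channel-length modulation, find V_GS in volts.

V_GS = 2.81 V

In saturation I_D = ½ k_n (V_GS − V_th)², so V_GS − V_th = √(2 I_D / k_n) = √(2 × 11.6 / 5.79) = 2 V.
V_GS = 0.806 + 2 = 2.81 V.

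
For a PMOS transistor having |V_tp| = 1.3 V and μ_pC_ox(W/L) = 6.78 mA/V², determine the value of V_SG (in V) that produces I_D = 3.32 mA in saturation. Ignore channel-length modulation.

V_SG = 2.29 V

In saturation I_D = ½ k_p (V_SG − |V_tp|)², so V_SG − |V_tp| = √(2 I_D / k_p) = √(2 × 3.32 / 6.78) = 0.99 V.
V_SG = 1.3 + 0.99 = 2.29 V.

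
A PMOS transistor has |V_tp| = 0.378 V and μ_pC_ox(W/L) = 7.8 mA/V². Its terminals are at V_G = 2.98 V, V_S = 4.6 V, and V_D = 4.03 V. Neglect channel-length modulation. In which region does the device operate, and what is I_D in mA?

Triode; I_D = 4.25 mA

V_SG = V_S − V_G = 4.6 − 2.98 = 1.62 V; V_SD = V_S − V_D = 4.6 − 4.03 = 0.57 V.
V_ov = V_SG − |V_tp| = 1.62 − 0.378 = 1.24 V.
Since V_SD = 0.57 V < V_ov = 1.24 V, the device is in the triode region.
I_D = k_p [V_ov · V_SD − ½ V_SD²] = 7.8 × [1.24 × 0.57 − 0.5 × 0.57²] = 4.25 mA.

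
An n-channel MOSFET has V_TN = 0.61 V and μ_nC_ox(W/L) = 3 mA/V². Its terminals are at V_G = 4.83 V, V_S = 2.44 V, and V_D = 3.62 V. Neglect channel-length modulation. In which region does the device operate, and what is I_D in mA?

Triode; I_D = 4.21 mA

V_GS = V_G − V_S = 4.83 − 2.44 = 2.39 V; V_DS = V_D − V_S = 3.62 − 2.44 = 1.18 V.
V_ov = V_GS − V_TN = 2.39 − 0.61 = 1.78 V.
Since V_DS = 1.18 V < V_ov = 1.78 V, the device is in the triode region.
I_D = k_n [V_ov · V_DS − ½ V_DS²] = 3 × [1.78 × 1.18 − 0.5 × 1.18²] = 4.21 mA.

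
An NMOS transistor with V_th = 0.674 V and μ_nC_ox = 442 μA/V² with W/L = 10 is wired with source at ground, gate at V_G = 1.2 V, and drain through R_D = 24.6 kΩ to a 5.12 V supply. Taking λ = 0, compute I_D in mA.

I_D = 0.204 mA

V_GS = V_G = 1.2 V, so V_ov = 1.2 − 0.674 = 0.526 V.
k_n = μ_nC_ox · (W/L) = 4.42 mA/V².
Assume saturation: I_D = ½ k_n V_ov² = 0.5 × 4.42 × 0.526² = 0.611 mA, giving V_DS = V_DD − I_D R_D = 5.12 − 0.611 × 24.6 = -9.92 V.
But -9.92 V < V_ov = 0.526 V, so the device is actually in triode.
In triode I_D = k_n[V_ov V_DS − ½ V_DS²] and I_D = (V_DD − V_DS)/R_D. Equating: 54.4 V_DS² − 58.19 V_DS + 5.12 = 0, giving V_DS = 0.0967 V (the root below V_ov).
I_D = (5.12 − 0.0967) / 24.6 = 0.204 mA.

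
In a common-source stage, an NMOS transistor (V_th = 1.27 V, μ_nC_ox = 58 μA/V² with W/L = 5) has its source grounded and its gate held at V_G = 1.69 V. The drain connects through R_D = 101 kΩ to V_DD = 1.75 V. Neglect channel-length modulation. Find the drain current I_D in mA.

V_GS = V_G = 1.69 V, so V_ov = 1.69 − 1.27 = 0.42 V.
k_n = μ_nC_ox · (W/L) = 0.29 mA/V².
Assume saturation: I_D = ½ k_n V_ov² = 0.5 × 0.29 × 0.42² = 0.0256 mA, giving V_DS = V_DD − I_D R_D = 1.75 − 0.0256 × 101 = -0.833 V.
But -0.833 V < V_ov = 0.42 V, so the device is actually in triode.
In triode I_D = k_n[V_ov V_DS − ½ V_DS²] and I_D = (V_DD − V_DS)/R_D. Equating: 14.6 V_DS² − 13.3 V_DS + 1.75 = 0, giving V_DS = 0.16 V (the root below V_ov).
I_D = (1.75 − 0.16) / 101 = 0.0157 mA.

I_D = 0.0157 mA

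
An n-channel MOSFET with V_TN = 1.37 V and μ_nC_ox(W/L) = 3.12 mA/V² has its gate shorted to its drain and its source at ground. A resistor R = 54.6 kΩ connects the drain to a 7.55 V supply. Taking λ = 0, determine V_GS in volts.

V_GS = 1.63 V

With gate tied to drain, V_GS = V_DS ≥ V_GS − V_TN, so the device is in saturation.
KCL at the drain: ½ k_n (V_GS − V_TN)² = (V_DD − V_GS)/R.
Let x = V_GS − 1.37. Then 85.2 x² + x − 6.18 = 0, giving x = 0.264 V (positive root), so V_GS = 1.63 V.
I_D = (V_DD − V_GS)/R = (7.55 − 1.63) / 54.6 = 0.108 mA.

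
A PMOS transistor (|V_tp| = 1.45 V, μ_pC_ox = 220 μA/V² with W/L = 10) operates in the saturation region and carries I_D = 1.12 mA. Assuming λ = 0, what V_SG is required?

k_p = μ_pC_ox · (W/L) = 2.2 mA/V².
In saturation I_D = ½ k_p (V_SG − |V_tp|)², so V_SG − |V_tp| = √(2 I_D / k_p) = √(2 × 1.12 / 2.2) = 1.01 V.
V_SG = 1.45 + 1.01 = 2.46 V.

V_SG = 2.46 V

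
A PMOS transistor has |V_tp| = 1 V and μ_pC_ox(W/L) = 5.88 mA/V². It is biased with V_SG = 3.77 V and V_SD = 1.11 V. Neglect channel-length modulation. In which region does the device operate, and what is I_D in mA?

V_ov = V_SG − |V_tp| = 3.77 − 1 = 2.77 V.
Since V_SD = 1.11 V < V_ov = 2.77 V, the device is in the triode region.
I_D = k_p [V_ov · V_SD − ½ V_SD²] = 5.88 × [2.77 × 1.11 − 0.5 × 1.11²] = 14.5 mA.

Triode; I_D = 14.5 mA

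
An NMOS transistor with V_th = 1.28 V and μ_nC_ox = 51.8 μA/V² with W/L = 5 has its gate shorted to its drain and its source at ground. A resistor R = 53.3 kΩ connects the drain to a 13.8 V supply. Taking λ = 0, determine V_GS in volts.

With gate tied to drain, V_GS = V_DS ≥ V_GS − V_th, so the device is in saturation.
k_n = μ_nC_ox · (W/L) = 0.259 mA/V².
KCL at the drain: ½ k_n (V_GS − V_th)² = (V_DD − V_GS)/R.
Let x = V_GS − 1.28. Then 6.9 x² + x − 12.52 = 0, giving x = 1.28 V (positive root), so V_GS = 2.56 V.
I_D = (V_DD − V_GS)/R = (13.8 − 2.56) / 53.3 = 0.211 mA.

V_GS = 2.56 V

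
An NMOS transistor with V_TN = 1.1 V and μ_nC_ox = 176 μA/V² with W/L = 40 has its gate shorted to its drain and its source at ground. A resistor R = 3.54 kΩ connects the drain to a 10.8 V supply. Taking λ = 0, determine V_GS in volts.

V_GS = 1.94 V

With gate tied to drain, V_GS = V_DS ≥ V_GS − V_TN, so the device is in saturation.
k_n = μ_nC_ox · (W/L) = 7.04 mA/V².
KCL at the drain: ½ k_n (V_GS − V_TN)² = (V_DD − V_GS)/R.
Let x = V_GS − 1.1. Then 12.5 x² + x − 9.7 = 0, giving x = 0.843 V (positive root), so V_GS = 1.94 V.
I_D = (V_DD − V_GS)/R = (10.8 − 1.94) / 3.54 = 2.5 mA.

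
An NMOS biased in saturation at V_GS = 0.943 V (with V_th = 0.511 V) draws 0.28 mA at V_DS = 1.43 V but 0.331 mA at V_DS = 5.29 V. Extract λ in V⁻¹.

With V_GS fixed, I_D ∝ (1 + λ V_DS) in saturation, so I_D2/I_D1 = (1 + λ V_DS2)/(1 + λ V_DS1).
0.331/0.28 = 1.182 = (1 + 5.29 λ)/(1 + 1.43 λ).
Solving: λ (I_D1 V_DS2 − I_D2 V_DS1) = I_D2 − I_D1, so λ = (0.331 − 0.28) / (0.28 × 5.29 − 0.331 × 1.43) = 0.051 / 1.01 = 0.0506 V⁻¹.

λ = 0.0506 V⁻¹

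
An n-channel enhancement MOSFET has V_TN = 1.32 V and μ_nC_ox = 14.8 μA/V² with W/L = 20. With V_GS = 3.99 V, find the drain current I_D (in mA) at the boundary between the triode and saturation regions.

At the boundary V_DS = V_ov = V_GS − V_TN = 3.99 − 1.32 = 2.67 V.
k_n = μ_nC_ox · (W/L) = 0.296 mA/V².
I_D = ½ k_n V_ov² = 0.5 × 0.296 × 2.67² = 1.06 mA.

I_D = 1.06 mA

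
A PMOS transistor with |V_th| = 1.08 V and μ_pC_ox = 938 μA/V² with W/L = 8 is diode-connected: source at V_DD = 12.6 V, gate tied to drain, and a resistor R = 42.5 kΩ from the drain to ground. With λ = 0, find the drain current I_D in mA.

With gate tied to drain, V_SG = V_SD ≥ V_SG − |V_th|, so the device is in saturation.
k_p = μ_pC_ox · (W/L) = 7.504 mA/V².
KCL at the drain: ½ k_p (V_SG − |V_th|)² = (V_DD − V_SG)/R.
Let x = V_SG − 1.08. Then 159 x² + x − 11.52 = 0, giving x = 0.266 V (positive root), so V_SG = 1.35 V.
I_D = (V_DD − V_SG)/R = (12.6 − 1.35) / 42.5 = 0.265 mA.

I_D = 0.265 mA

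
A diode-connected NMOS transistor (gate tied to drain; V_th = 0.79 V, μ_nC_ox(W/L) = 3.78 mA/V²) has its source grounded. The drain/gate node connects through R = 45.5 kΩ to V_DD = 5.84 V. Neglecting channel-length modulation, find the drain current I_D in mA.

With gate tied to drain, V_GS = V_DS ≥ V_GS − V_th, so the device is in saturation.
KCL at the drain: ½ k_n (V_GS − V_th)² = (V_DD − V_GS)/R.
Let x = V_GS − 0.79. Then 86 x² + x − 5.05 = 0, giving x = 0.237 V (positive root), so V_GS = 1.03 V.
I_D = (V_DD − V_GS)/R = (5.84 − 1.03) / 45.5 = 0.106 mA.

I_D = 0.106 mA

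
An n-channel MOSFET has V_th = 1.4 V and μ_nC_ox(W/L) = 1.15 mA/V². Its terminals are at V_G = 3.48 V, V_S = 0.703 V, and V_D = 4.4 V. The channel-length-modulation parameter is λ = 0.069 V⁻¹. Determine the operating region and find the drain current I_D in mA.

V_GS = V_G − V_S = 3.48 − 0.703 = 2.78 V; V_DS = V_D − V_S = 4.4 − 0.703 = 3.7 V.
V_ov = V_GS − V_th = 2.78 − 1.4 = 1.38 V.
Since V_DS = 3.7 V ≥ V_ov = 1.38 V, the device is in saturation.
I_D = ½ k_n V_ov² (1 + λ V_DS) = 0.5 × 1.15 × 1.38² × (1 + 0.069 × 3.7) = 1.37 mA.

Saturation; I_D = 1.37 mA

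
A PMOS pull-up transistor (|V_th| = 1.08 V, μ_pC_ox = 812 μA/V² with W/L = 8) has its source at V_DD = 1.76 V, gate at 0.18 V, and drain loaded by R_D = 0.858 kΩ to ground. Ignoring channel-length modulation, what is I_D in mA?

I_D = 0.812 mA

V_SG = V_DD − V_G = 1.76 − 0.18 = 1.58 V, so V_ov = 1.58 − 1.08 = 0.5 V.
k_p = μ_pC_ox · (W/L) = 6.496 mA/V².
Assume saturation: I_D = ½ k_p V_ov² = 0.5 × 6.496 × 0.5² = 0.812 mA, giving V_SD = V_DD − I_D R_D = 1.76 − 0.812 × 0.858 = 1.06 V.
V_SD = 1.06 V ≥ V_ov = 0.5 V, confirming saturation.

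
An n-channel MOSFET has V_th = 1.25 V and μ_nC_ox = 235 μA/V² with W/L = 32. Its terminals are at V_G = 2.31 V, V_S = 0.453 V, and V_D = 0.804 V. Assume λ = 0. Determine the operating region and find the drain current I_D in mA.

V_GS = V_G − V_S = 2.31 − 0.453 = 1.86 V; V_DS = V_D − V_S = 0.804 − 0.453 = 0.351 V.
k_n = μ_nC_ox · (W/L) = 7.52 mA/V².
V_ov = V_GS − V_th = 1.86 − 1.25 = 0.607 V.
Since V_DS = 0.351 V < V_ov = 0.607 V, the device is in the triode region.
I_D = k_n [V_ov · V_DS − ½ V_DS²] = 7.52 × [0.607 × 0.351 − 0.5 × 0.351²] = 1.14 mA.

Triode; I_D = 1.14 mA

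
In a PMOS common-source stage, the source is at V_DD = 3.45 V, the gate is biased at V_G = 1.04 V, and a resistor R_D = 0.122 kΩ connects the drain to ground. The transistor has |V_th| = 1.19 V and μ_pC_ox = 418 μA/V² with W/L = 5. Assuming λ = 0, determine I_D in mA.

V_SG = V_DD − V_G = 3.45 − 1.04 = 2.41 V, so V_ov = 2.41 − 1.19 = 1.22 V.
k_p = μ_pC_ox · (W/L) = 2.09 mA/V².
Assume saturation: I_D = ½ k_p V_ov² = 0.5 × 2.09 × 1.22² = 1.56 mA, giving V_SD = V_DD − I_D R_D = 3.45 − 1.56 × 0.122 = 3.26 V.
V_SD = 3.26 V ≥ V_ov = 1.22 V, confirming saturation.

I_D = 1.56 mA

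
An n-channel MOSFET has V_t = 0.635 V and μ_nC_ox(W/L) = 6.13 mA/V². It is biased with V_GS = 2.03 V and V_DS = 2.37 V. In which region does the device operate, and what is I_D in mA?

Saturation; I_D = 5.96 mA

V_ov = V_GS − V_t = 2.03 − 0.635 = 1.39 V.
Since V_DS = 2.37 V ≥ V_ov = 1.39 V, the device is in saturation.
I_D = ½ k_n V_ov² = 0.5 × 6.13 × 1.39² = 5.96 mA.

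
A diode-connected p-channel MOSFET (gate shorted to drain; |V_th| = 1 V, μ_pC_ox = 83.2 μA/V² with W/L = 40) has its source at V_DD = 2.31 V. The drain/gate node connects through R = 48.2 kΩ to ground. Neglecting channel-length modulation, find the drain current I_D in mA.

I_D = 0.0247 mA

With gate tied to drain, V_SG = V_SD ≥ V_SG − |V_th|, so the device is in saturation.
k_p = μ_pC_ox · (W/L) = 3.328 mA/V².
KCL at the drain: ½ k_p (V_SG − |V_th|)² = (V_DD − V_SG)/R.
Let x = V_SG − 1. Then 80.2 x² + x − 1.31 = 0, giving x = 0.122 V (positive root), so V_SG = 1.12 V.
I_D = (V_DD − V_SG)/R = (2.31 − 1.12) / 48.2 = 0.0247 mA.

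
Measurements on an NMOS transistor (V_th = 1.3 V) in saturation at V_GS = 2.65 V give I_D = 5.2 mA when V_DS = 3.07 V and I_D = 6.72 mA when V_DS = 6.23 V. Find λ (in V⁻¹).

With V_GS fixed, I_D ∝ (1 + λ V_DS) in saturation, so I_D2/I_D1 = (1 + λ V_DS2)/(1 + λ V_DS1).
6.72/5.2 = 1.292 = (1 + 6.23 λ)/(1 + 3.07 λ).
Solving: λ (I_D1 V_DS2 − I_D2 V_DS1) = I_D2 − I_D1, so λ = (6.72 − 5.2) / (5.2 × 6.23 − 6.72 × 3.07) = 1.52 / 11.8 = 0.129 V⁻¹.

λ = 0.129 V⁻¹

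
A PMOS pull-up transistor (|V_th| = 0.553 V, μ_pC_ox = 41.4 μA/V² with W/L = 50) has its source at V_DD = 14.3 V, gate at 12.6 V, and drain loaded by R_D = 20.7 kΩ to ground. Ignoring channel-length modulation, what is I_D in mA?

V_SG = V_DD − V_G = 14.3 − 12.6 = 1.7 V, so V_ov = 1.7 − 0.553 = 1.15 V.
k_p = μ_pC_ox · (W/L) = 2.07 mA/V².
Assume saturation: I_D = ½ k_p V_ov² = 0.5 × 2.07 × 1.15² = 1.36 mA, giving V_SD = V_DD − I_D R_D = 14.3 − 1.36 × 20.7 = -13.9 V.
But -13.9 V < V_ov = 1.15 V, so the device is actually in triode.
In triode I_D = k_p[V_ov V_SD − ½ V_SD²] and I_D = (V_DD − V_SD)/R_D. Equating: 21.4 V_SD² − 50.15 V_SD + 14.3 = 0, giving V_SD = 0.332 V (the root below V_ov).
I_D = (14.3 − 0.332) / 20.7 = 0.675 mA.

I_D = 0.675 mA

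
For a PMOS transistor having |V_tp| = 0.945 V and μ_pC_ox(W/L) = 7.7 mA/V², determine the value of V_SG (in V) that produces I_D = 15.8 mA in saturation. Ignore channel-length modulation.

V_SG = 2.97 V

In saturation I_D = ½ k_p (V_SG − |V_tp|)², so V_SG − |V_tp| = √(2 I_D / k_p) = √(2 × 15.8 / 7.7) = 2.03 V.
V_SG = 0.945 + 2.03 = 2.97 V.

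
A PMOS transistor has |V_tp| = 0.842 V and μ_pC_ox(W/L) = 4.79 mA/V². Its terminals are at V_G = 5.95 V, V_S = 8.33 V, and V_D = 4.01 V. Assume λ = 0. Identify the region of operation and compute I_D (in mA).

Saturation; I_D = 5.67 mA

V_SG = V_S − V_G = 8.33 − 5.95 = 2.38 V; V_SD = V_S − V_D = 8.33 − 4.01 = 4.32 V.
V_ov = V_SG − |V_tp| = 2.38 − 0.842 = 1.54 V.
Since V_SD = 4.32 V ≥ V_ov = 1.54 V, the device is in saturation.
I_D = ½ k_p V_ov² = 0.5 × 4.79 × 1.54² = 5.67 mA.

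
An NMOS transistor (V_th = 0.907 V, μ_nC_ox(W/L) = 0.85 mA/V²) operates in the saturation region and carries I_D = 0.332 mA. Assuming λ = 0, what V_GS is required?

In saturation I_D = ½ k_n (V_GS − V_th)², so V_GS − V_th = √(2 I_D / k_n) = √(2 × 0.332 / 0.85) = 0.884 V.
V_GS = 0.907 + 0.884 = 1.79 V.

V_GS = 1.79 V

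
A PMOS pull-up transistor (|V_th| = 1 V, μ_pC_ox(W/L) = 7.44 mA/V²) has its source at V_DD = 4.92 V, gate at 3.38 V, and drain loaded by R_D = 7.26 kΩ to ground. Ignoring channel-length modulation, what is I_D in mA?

V_SG = V_DD − V_G = 4.92 − 3.38 = 1.54 V, so V_ov = 1.54 − 1 = 0.54 V.
Assume saturation: I_D = ½ k_p V_ov² = 0.5 × 7.44 × 0.54² = 1.08 mA, giving V_SD = V_DD − I_D R_D = 4.92 − 1.08 × 7.26 = -2.96 V.
But -2.96 V < V_ov = 0.54 V, so the device is actually in triode.
In triode I_D = k_p[V_ov V_SD − ½ V_SD²] and I_D = (V_DD − V_SD)/R_D. Equating: 27 V_SD² − 30.17 V_SD + 4.92 = 0, giving V_SD = 0.198 V (the root below V_ov).
I_D = (4.92 − 0.198) / 7.26 = 0.65 mA.

I_D = 0.650 mA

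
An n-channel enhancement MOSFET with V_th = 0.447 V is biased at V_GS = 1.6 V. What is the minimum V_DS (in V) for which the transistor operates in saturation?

The boundary between triode and saturation is V_DS = V_GS − V_th = V_ov.
V_ov = 1.6 − 0.447 = 1.15 V.

V_DS,sat = 1.15 V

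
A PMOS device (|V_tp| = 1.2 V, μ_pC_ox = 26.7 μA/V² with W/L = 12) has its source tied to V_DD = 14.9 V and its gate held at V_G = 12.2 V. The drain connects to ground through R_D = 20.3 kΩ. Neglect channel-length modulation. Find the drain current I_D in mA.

V_SG = V_DD − V_G = 14.9 − 12.2 = 2.7 V, so V_ov = 2.7 − 1.2 = 1.5 V.
k_p = μ_pC_ox · (W/L) = 0.3204 mA/V².
Assume saturation: I_D = ½ k_p V_ov² = 0.5 × 0.3204 × 1.5² = 0.36 mA, giving V_SD = V_DD − I_D R_D = 14.9 − 0.36 × 20.3 = 7.58 V.
V_SD = 7.58 V ≥ V_ov = 1.5 V, confirming saturation.

I_D = 0.360 mA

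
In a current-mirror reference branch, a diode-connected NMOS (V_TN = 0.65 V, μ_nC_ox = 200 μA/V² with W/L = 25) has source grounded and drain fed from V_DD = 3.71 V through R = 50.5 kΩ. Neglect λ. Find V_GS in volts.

V_GS = 0.802 V

With gate tied to drain, V_GS = V_DS ≥ V_GS − V_TN, so the device is in saturation.
k_n = μ_nC_ox · (W/L) = 5 mA/V².
KCL at the drain: ½ k_n (V_GS − V_TN)² = (V_DD − V_GS)/R.
Let x = V_GS − 0.65. Then 126 x² + x − 3.06 = 0, giving x = 0.152 V (positive root), so V_GS = 0.802 V.
I_D = (V_DD − V_GS)/R = (3.71 − 0.802) / 50.5 = 0.0576 mA.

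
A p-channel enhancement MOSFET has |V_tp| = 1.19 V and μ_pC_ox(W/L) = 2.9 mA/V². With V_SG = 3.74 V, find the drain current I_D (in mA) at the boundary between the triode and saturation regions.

I_D = 9.43 mA

At the boundary V_SD = V_ov = V_SG − |V_tp| = 3.74 − 1.19 = 2.55 V.
I_D = ½ k_p V_ov² = 0.5 × 2.9 × 2.55² = 9.43 mA.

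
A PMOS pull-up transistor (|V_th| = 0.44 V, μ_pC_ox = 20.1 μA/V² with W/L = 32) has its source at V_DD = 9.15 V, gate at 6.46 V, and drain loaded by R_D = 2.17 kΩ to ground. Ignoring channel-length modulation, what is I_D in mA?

V_SG = V_DD − V_G = 9.15 − 6.46 = 2.69 V, so V_ov = 2.69 − 0.44 = 2.25 V.
k_p = μ_pC_ox · (W/L) = 0.6432 mA/V².
Assume saturation: I_D = ½ k_p V_ov² = 0.5 × 0.6432 × 2.25² = 1.63 mA, giving V_SD = V_DD − I_D R_D = 9.15 − 1.63 × 2.17 = 5.62 V.
V_SD = 5.62 V ≥ V_ov = 2.25 V, confirming saturation.

I_D = 1.63 mA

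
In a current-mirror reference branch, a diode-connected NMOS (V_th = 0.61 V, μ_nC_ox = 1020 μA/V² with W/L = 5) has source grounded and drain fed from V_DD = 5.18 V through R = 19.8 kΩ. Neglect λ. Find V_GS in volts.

V_GS = 0.901 V

With gate tied to drain, V_GS = V_DS ≥ V_GS − V_th, so the device is in saturation.
k_n = μ_nC_ox · (W/L) = 5.1 mA/V².
KCL at the drain: ½ k_n (V_GS − V_th)² = (V_DD − V_GS)/R.
Let x = V_GS − 0.61. Then 50.5 x² + x − 4.57 = 0, giving x = 0.291 V (positive root), so V_GS = 0.901 V.
I_D = (V_DD − V_GS)/R = (5.18 − 0.901) / 19.8 = 0.216 mA.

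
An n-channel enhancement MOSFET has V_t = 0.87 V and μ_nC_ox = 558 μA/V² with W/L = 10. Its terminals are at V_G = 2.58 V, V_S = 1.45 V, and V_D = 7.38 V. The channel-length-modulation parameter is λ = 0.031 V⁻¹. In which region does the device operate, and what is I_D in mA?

V_GS = V_G − V_S = 2.58 − 1.45 = 1.13 V; V_DS = V_D − V_S = 7.38 − 1.45 = 5.93 V.
k_n = μ_nC_ox · (W/L) = 5.58 mA/V².
V_ov = V_GS − V_t = 1.13 − 0.87 = 0.26 V.
Since V_DS = 5.93 V ≥ V_ov = 0.26 V, the device is in saturation.
I_D = ½ k_n V_ov² (1 + λ V_DS) = 0.5 × 5.58 × 0.26² × (1 + 0.031 × 5.93) = 0.223 mA.

Saturation; I_D = 0.223 mA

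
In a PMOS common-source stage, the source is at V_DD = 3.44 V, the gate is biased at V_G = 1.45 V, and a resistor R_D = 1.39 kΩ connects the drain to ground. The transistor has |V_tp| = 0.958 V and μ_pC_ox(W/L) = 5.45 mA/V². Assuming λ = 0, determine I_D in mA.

I_D = 2.12 mA

V_SG = V_DD − V_G = 3.44 − 1.45 = 1.99 V, so V_ov = 1.99 − 0.958 = 1.03 V.
Assume saturation: I_D = ½ k_p V_ov² = 0.5 × 5.45 × 1.03² = 2.9 mA, giving V_SD = V_DD − I_D R_D = 3.44 − 2.9 × 1.39 = -0.594 V.
But -0.594 V < V_ov = 1.03 V, so the device is actually in triode.
In triode I_D = k_p[V_ov V_SD − ½ V_SD²] and I_D = (V_DD − V_SD)/R_D. Equating: 3.79 V_SD² − 8.818 V_SD + 3.44 = 0, giving V_SD = 0.496 V (the root below V_ov).
I_D = (3.44 − 0.496) / 1.39 = 2.12 mA.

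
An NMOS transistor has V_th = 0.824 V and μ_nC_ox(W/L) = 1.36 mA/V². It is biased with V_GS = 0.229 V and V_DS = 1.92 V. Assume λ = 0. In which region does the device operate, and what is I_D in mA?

V_GS = 0.229 V < V_th = 0.824 V, so the transistor is in cutoff.

Cutoff; I_D = 0 mA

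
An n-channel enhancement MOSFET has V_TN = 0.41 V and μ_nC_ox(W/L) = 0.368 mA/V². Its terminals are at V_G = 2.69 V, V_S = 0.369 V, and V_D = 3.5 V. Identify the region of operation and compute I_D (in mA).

V_GS = V_G − V_S = 2.69 − 0.369 = 2.32 V; V_DS = V_D − V_S = 3.5 − 0.369 = 3.13 V.
V_ov = V_GS − V_TN = 2.32 − 0.41 = 1.91 V.
Since V_DS = 3.13 V ≥ V_ov = 1.91 V, the device is in saturation.
I_D = ½ k_n V_ov² = 0.5 × 0.368 × 1.91² = 0.672 mA.

Saturation; I_D = 0.672 mA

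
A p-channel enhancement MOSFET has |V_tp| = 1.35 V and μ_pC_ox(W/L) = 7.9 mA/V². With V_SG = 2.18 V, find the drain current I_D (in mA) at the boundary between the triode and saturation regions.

At the boundary V_SD = V_ov = V_SG − |V_tp| = 2.18 − 1.35 = 0.83 V.
I_D = ½ k_p V_ov² = 0.5 × 7.9 × 0.83² = 2.72 mA.

I_D = 2.72 mA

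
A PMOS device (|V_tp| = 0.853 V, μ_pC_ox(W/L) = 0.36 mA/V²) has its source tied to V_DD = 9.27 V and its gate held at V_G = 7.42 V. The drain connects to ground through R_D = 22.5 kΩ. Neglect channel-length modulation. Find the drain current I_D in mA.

I_D = 0.179 mA

V_SG = V_DD − V_G = 9.27 − 7.42 = 1.85 V, so V_ov = 1.85 − 0.853 = 0.997 V.
Assume saturation: I_D = ½ k_p V_ov² = 0.5 × 0.36 × 0.997² = 0.179 mA, giving V_SD = V_DD − I_D R_D = 9.27 − 0.179 × 22.5 = 5.24 V.
V_SD = 5.24 V ≥ V_ov = 0.997 V, confirming saturation.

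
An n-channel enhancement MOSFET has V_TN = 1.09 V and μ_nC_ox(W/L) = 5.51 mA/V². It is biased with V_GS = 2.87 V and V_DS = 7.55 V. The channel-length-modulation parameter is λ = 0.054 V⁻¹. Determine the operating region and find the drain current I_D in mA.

Saturation; I_D = 12.3 mA

V_ov = V_GS − V_TN = 2.87 − 1.09 = 1.78 V.
Since V_DS = 7.55 V ≥ V_ov = 1.78 V, the device is in saturation.
I_D = ½ k_n V_ov² (1 + λ V_DS) = 0.5 × 5.51 × 1.78² × (1 + 0.054 × 7.55) = 12.3 mA.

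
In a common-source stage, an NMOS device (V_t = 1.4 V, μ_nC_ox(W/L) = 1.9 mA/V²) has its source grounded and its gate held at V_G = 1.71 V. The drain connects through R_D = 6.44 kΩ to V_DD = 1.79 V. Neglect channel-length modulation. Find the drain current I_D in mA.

V_GS = V_G = 1.71 V, so V_ov = 1.71 − 1.4 = 0.31 V.
Assume saturation: I_D = ½ k_n V_ov² = 0.5 × 1.9 × 0.31² = 0.0913 mA, giving V_DS = V_DD − I_D R_D = 1.79 − 0.0913 × 6.44 = 1.2 V.
V_DS = 1.2 V ≥ V_ov = 0.31 V, confirming saturation.

I_D = 0.0913 mA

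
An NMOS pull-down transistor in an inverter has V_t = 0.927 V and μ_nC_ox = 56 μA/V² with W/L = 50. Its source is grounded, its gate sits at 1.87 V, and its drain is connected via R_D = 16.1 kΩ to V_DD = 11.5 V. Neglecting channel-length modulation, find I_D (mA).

I_D = 0.695 mA

V_GS = V_G = 1.87 V, so V_ov = 1.87 − 0.927 = 0.943 V.
k_n = μ_nC_ox · (W/L) = 2.8 mA/V².
Assume saturation: I_D = ½ k_n V_ov² = 0.5 × 2.8 × 0.943² = 1.24 mA, giving V_DS = V_DD − I_D R_D = 11.5 − 1.24 × 16.1 = -8.54 V.
But -8.54 V < V_ov = 0.943 V, so the device is actually in triode.
In triode I_D = k_n[V_ov V_DS − ½ V_DS²] and I_D = (V_DD − V_DS)/R_D. Equating: 22.5 V_DS² − 43.51 V_DS + 11.5 = 0, giving V_DS = 0.316 V (the root below V_ov).
I_D = (11.5 − 0.316) / 16.1 = 0.695 mA.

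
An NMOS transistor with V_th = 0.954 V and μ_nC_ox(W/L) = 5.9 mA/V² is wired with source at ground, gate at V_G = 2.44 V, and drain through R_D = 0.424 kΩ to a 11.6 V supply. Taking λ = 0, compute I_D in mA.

V_GS = V_G = 2.44 V, so V_ov = 2.44 − 0.954 = 1.49 V.
Assume saturation: I_D = ½ k_n V_ov² = 0.5 × 5.9 × 1.49² = 6.51 mA, giving V_DS = V_DD − I_D R_D = 11.6 − 6.51 × 0.424 = 8.84 V.
V_DS = 8.84 V ≥ V_ov = 1.49 V, confirming saturation.

I_D = 6.51 mA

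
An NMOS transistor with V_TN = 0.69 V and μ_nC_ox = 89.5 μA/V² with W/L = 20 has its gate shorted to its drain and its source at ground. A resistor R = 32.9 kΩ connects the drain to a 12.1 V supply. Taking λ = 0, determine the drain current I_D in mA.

With gate tied to drain, V_GS = V_DS ≥ V_GS − V_TN, so the device is in saturation.
k_n = μ_nC_ox · (W/L) = 1.79 mA/V².
KCL at the drain: ½ k_n (V_GS − V_TN)² = (V_DD − V_GS)/R.
Let x = V_GS − 0.69. Then 29.4 x² + x − 11.41 = 0, giving x = 0.606 V (positive root), so V_GS = 1.3 V.
I_D = (V_DD − V_GS)/R = (12.1 − 1.3) / 32.9 = 0.328 mA.

I_D = 0.328 mA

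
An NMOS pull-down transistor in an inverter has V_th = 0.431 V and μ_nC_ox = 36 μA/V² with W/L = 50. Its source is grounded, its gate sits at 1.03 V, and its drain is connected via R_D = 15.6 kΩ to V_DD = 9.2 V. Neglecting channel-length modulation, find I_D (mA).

I_D = 0.323 mA

V_GS = V_G = 1.03 V, so V_ov = 1.03 − 0.431 = 0.599 V.
k_n = μ_nC_ox · (W/L) = 1.8 mA/V².
Assume saturation: I_D = ½ k_n V_ov² = 0.5 × 1.8 × 0.599² = 0.323 mA, giving V_DS = V_DD − I_D R_D = 9.2 − 0.323 × 15.6 = 4.16 V.
V_DS = 4.16 V ≥ V_ov = 0.599 V, confirming saturation.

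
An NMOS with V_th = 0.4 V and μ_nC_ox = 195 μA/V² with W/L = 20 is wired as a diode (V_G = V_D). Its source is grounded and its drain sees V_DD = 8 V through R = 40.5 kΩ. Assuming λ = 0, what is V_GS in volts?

V_GS = 0.704 V

With gate tied to drain, V_GS = V_DS ≥ V_GS − V_th, so the device is in saturation.
k_n = μ_nC_ox · (W/L) = 3.9 mA/V².
KCL at the drain: ½ k_n (V_GS − V_th)² = (V_DD − V_GS)/R.
Let x = V_GS − 0.4. Then 79 x² + x − 7.6 = 0, giving x = 0.304 V (positive root), so V_GS = 0.704 V.
I_D = (V_DD − V_GS)/R = (8 − 0.704) / 40.5 = 0.18 mA.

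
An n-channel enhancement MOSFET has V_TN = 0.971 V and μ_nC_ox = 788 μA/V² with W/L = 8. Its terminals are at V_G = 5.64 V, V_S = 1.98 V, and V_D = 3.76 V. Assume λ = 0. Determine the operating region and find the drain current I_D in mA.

Triode; I_D = 20.2 mA

V_GS = V_G − V_S = 5.64 − 1.98 = 3.66 V; V_DS = V_D − V_S = 3.76 − 1.98 = 1.78 V.
k_n = μ_nC_ox · (W/L) = 6.304 mA/V².
V_ov = V_GS − V_TN = 3.66 − 0.971 = 2.69 V.
Since V_DS = 1.78 V < V_ov = 2.69 V, the device is in the triode region.
I_D = k_n [V_ov · V_DS − ½ V_DS²] = 6.304 × [2.69 × 1.78 − 0.5 × 1.78²] = 20.2 mA.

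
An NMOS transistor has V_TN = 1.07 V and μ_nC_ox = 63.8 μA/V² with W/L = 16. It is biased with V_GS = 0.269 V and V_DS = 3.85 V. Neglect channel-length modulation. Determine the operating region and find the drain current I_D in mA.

V_GS = 0.269 V < V_TN = 1.07 V, so the transistor is in cutoff.

Cutoff; I_D = 0 mA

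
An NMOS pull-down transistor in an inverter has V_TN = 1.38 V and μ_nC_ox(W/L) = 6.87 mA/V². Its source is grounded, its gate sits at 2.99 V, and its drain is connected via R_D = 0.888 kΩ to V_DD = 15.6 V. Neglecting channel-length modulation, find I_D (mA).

V_GS = V_G = 2.99 V, so V_ov = 2.99 − 1.38 = 1.61 V.
Assume saturation: I_D = ½ k_n V_ov² = 0.5 × 6.87 × 1.61² = 8.9 mA, giving V_DS = V_DD − I_D R_D = 15.6 − 8.9 × 0.888 = 7.69 V.
V_DS = 7.69 V ≥ V_ov = 1.61 V, confirming saturation.

I_D = 8.90 mA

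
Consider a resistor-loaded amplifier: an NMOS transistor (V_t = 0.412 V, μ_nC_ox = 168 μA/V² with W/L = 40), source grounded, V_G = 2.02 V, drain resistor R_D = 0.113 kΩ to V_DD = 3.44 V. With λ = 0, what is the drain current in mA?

V_GS = V_G = 2.02 V, so V_ov = 2.02 − 0.412 = 1.61 V.
k_n = μ_nC_ox · (W/L) = 6.72 mA/V².
Assume saturation: I_D = ½ k_n V_ov² = 0.5 × 6.72 × 1.61² = 8.69 mA, giving V_DS = V_DD − I_D R_D = 3.44 − 8.69 × 0.113 = 2.46 V.
V_DS = 2.46 V ≥ V_ov = 1.61 V, confirming saturation.

I_D = 8.69 mA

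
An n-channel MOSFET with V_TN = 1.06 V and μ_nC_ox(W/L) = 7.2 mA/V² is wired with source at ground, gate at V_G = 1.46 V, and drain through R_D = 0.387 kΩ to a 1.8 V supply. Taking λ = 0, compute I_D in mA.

I_D = 0.576 mA

V_GS = V_G = 1.46 V, so V_ov = 1.46 − 1.06 = 0.4 V.
Assume saturation: I_D = ½ k_n V_ov² = 0.5 × 7.2 × 0.4² = 0.576 mA, giving V_DS = V_DD − I_D R_D = 1.8 − 0.576 × 0.387 = 1.58 V.
V_DS = 1.58 V ≥ V_ov = 0.4 V, confirming saturation.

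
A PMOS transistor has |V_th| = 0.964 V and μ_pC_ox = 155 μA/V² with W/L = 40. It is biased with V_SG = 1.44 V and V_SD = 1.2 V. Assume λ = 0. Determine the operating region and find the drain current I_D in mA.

Saturation; I_D = 0.702 mA

k_p = μ_pC_ox · (W/L) = 6.2 mA/V².
V_ov = V_SG − |V_th| = 1.44 − 0.964 = 0.476 V.
Since V_SD = 1.2 V ≥ V_ov = 0.476 V, the device is in saturation.
I_D = ½ k_p V_ov² = 0.5 × 6.2 × 0.476² = 0.702 mA.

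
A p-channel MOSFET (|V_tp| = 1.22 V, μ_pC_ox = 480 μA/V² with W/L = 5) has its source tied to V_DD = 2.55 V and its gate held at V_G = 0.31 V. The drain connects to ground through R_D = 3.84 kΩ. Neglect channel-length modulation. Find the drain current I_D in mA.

I_D = 0.591 mA

V_SG = V_DD − V_G = 2.55 − 0.31 = 2.24 V, so V_ov = 2.24 − 1.22 = 1.02 V.
k_p = μ_pC_ox · (W/L) = 2.4 mA/V².
Assume saturation: I_D = ½ k_p V_ov² = 0.5 × 2.4 × 1.02² = 1.25 mA, giving V_SD = V_DD − I_D R_D = 2.55 − 1.25 × 3.84 = -2.24 V.
But -2.24 V < V_ov = 1.02 V, so the device is actually in triode.
In triode I_D = k_p[V_ov V_SD − ½ V_SD²] and I_D = (V_DD − V_SD)/R_D. Equating: 4.61 V_SD² − 10.4 V_SD + 2.55 = 0, giving V_SD = 0.28 V (the root below V_ov).
I_D = (2.55 − 0.28) / 3.84 = 0.591 mA.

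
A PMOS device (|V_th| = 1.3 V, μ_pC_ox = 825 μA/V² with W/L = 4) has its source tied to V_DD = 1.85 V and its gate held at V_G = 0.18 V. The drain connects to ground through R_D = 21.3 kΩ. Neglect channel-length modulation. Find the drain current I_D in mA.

V_SG = V_DD − V_G = 1.85 − 0.18 = 1.67 V, so V_ov = 1.67 − 1.3 = 0.37 V.
k_p = μ_pC_ox · (W/L) = 3.3 mA/V².
Assume saturation: I_D = ½ k_p V_ov² = 0.5 × 3.3 × 0.37² = 0.226 mA, giving V_SD = V_DD − I_D R_D = 1.85 − 0.226 × 21.3 = -2.96 V.
But -2.96 V < V_ov = 0.37 V, so the device is actually in triode.
In triode I_D = k_p[V_ov V_SD − ½ V_SD²] and I_D = (V_DD − V_SD)/R_D. Equating: 35.1 V_SD² − 27.01 V_SD + 1.85 = 0, giving V_SD = 0.076 V (the root below V_ov).
I_D = (1.85 − 0.076) / 21.3 = 0.0833 mA.

I_D = 0.0833 mA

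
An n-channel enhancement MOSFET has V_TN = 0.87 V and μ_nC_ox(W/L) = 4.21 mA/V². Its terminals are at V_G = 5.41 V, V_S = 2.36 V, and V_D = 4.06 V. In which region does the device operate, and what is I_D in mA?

Triode; I_D = 9.52 mA

V_GS = V_G − V_S = 5.41 − 2.36 = 3.05 V; V_DS = V_D − V_S = 4.06 − 2.36 = 1.7 V.
V_ov = V_GS − V_TN = 3.05 − 0.87 = 2.18 V.
Since V_DS = 1.7 V < V_ov = 2.18 V, the device is in the triode region.
I_D = k_n [V_ov · V_DS − ½ V_DS²] = 4.21 × [2.18 × 1.7 − 0.5 × 1.7²] = 9.52 mA.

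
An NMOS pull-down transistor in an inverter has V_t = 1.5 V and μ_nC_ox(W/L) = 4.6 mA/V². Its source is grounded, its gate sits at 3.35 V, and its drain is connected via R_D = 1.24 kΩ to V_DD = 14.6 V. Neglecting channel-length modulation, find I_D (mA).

I_D = 7.87 mA

V_GS = V_G = 3.35 V, so V_ov = 3.35 − 1.5 = 1.85 V.
Assume saturation: I_D = ½ k_n V_ov² = 0.5 × 4.6 × 1.85² = 7.87 mA, giving V_DS = V_DD − I_D R_D = 14.6 − 7.87 × 1.24 = 4.84 V.
V_DS = 4.84 V ≥ V_ov = 1.85 V, confirming saturation.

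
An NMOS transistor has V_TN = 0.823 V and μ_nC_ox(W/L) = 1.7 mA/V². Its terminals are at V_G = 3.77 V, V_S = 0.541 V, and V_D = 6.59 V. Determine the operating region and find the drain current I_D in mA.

V_GS = V_G − V_S = 3.77 − 0.541 = 3.23 V; V_DS = V_D − V_S = 6.59 − 0.541 = 6.05 V.
V_ov = V_GS − V_TN = 3.23 − 0.823 = 2.41 V.
Since V_DS = 6.05 V ≥ V_ov = 2.41 V, the device is in saturation.
I_D = ½ k_n V_ov² = 0.5 × 1.7 × 2.41² = 4.92 mA.

Saturation; I_D = 4.92 mA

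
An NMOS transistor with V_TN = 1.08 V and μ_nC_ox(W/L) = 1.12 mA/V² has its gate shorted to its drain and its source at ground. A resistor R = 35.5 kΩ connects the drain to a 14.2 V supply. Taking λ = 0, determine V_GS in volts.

With gate tied to drain, V_GS = V_DS ≥ V_GS − V_TN, so the device is in saturation.
KCL at the drain: ½ k_n (V_GS − V_TN)² = (V_DD − V_GS)/R.
Let x = V_GS − 1.08. Then 19.9 x² + x − 13.12 = 0, giving x = 0.788 V (positive root), so V_GS = 1.87 V.
I_D = (V_DD − V_GS)/R = (14.2 − 1.87) / 35.5 = 0.347 mA.

V_GS = 1.87 V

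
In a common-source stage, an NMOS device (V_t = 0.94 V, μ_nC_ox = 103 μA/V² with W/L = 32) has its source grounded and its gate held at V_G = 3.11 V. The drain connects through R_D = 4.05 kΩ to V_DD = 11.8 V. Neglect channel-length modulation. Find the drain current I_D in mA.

V_GS = V_G = 3.11 V, so V_ov = 3.11 − 0.94 = 2.17 V.
k_n = μ_nC_ox · (W/L) = 3.296 mA/V².
Assume saturation: I_D = ½ k_n V_ov² = 0.5 × 3.296 × 2.17² = 7.76 mA, giving V_DS = V_DD − I_D R_D = 11.8 − 7.76 × 4.05 = -19.6 V.
But -19.6 V < V_ov = 2.17 V, so the device is actually in triode.
In triode I_D = k_n[V_ov V_DS − ½ V_DS²] and I_D = (V_DD − V_DS)/R_D. Equating: 6.67 V_DS² − 29.97 V_DS + 11.8 = 0, giving V_DS = 0.436 V (the root below V_ov).
I_D = (11.8 − 0.436) / 4.05 = 2.81 mA.

I_D = 2.81 mA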